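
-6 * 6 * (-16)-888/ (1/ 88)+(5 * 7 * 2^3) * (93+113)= -19888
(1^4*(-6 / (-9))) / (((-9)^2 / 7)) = 14 / 243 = 0.06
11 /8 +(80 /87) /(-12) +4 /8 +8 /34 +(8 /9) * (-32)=-937477 /35496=-26.41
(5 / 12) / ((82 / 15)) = 25 / 328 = 0.08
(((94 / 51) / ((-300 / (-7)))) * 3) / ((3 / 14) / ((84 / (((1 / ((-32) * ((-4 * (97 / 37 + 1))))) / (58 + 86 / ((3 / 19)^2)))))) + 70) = 34915141402624 / 18943321399720575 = 0.00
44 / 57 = 0.77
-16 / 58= -8 / 29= -0.28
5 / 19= 0.26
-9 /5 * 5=-9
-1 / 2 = -0.50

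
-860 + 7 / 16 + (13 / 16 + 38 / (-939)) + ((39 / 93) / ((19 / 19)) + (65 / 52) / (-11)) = -549771917 / 640398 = -858.48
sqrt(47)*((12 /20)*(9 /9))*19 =57*sqrt(47) /5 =78.15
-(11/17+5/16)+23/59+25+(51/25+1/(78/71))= 27.38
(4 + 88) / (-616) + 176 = 27081 / 154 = 175.85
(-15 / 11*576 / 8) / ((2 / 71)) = -38340 / 11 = -3485.45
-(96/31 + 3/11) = -1149/341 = -3.37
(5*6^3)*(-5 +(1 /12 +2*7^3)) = 735570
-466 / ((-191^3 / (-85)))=-0.01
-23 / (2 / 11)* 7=-1771 / 2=-885.50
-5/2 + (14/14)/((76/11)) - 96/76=-275/76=-3.62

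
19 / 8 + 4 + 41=379 / 8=47.38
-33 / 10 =-3.30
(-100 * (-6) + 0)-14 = 586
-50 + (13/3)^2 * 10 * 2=2930/9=325.56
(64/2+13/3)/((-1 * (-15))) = 2.42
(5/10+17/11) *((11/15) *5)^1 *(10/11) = 75/11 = 6.82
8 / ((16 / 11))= 11 / 2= 5.50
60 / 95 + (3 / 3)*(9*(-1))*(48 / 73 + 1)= -19815 / 1387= -14.29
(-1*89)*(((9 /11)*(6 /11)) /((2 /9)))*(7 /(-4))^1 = 151389 /484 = 312.79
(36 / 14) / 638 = 9 / 2233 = 0.00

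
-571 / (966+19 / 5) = -2855 / 4849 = -0.59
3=3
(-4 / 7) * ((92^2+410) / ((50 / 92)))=-9330.38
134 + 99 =233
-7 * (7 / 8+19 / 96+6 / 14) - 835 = -81169 / 96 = -845.51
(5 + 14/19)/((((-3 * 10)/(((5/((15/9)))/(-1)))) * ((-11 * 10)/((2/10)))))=-109/104500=-0.00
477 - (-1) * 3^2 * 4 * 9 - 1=800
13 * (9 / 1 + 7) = 208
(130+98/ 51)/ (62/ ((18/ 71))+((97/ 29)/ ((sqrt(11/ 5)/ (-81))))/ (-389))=31094613859372932/ 57642829835239571 -8050523158476*sqrt(55)/ 57642829835239571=0.54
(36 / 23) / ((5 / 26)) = 936 / 115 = 8.14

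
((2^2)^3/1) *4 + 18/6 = 259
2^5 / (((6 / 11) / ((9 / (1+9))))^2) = 2178 / 25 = 87.12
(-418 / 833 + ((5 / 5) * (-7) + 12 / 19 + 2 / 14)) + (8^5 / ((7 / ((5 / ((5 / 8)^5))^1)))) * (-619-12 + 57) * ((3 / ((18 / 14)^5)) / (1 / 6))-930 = -46841746999406337904 / 64900591875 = -721746068.04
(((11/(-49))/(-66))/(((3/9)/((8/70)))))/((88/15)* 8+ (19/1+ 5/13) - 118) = -39/1728377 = -0.00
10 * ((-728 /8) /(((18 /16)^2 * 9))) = -79.89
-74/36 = -37/18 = -2.06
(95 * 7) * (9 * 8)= 47880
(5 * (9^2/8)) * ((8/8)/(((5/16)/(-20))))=-3240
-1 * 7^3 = -343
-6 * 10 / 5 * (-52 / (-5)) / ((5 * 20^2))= -39 / 625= -0.06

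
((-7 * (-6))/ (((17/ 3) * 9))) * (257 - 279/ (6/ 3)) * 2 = 3290/ 17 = 193.53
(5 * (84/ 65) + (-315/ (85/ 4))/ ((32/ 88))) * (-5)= 37905/ 221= 171.52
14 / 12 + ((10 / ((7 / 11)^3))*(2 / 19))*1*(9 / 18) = 125479 / 39102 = 3.21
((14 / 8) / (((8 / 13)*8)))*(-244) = -5551 / 64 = -86.73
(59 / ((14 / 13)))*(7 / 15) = 25.57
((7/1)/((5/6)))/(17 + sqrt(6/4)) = 1428/2875 - 42 * sqrt(6)/2875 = 0.46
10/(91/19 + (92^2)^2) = 38/272229343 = 0.00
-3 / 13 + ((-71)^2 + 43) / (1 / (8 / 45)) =528601 / 585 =903.59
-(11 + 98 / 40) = -269 / 20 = -13.45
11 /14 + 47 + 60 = 1509 /14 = 107.79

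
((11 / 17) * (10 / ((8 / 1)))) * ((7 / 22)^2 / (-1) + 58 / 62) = 62585 / 92752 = 0.67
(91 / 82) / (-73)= -0.02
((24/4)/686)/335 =3/114905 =0.00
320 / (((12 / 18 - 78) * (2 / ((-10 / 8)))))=75 / 29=2.59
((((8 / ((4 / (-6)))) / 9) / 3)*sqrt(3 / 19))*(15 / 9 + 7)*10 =-1040*sqrt(57) / 513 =-15.31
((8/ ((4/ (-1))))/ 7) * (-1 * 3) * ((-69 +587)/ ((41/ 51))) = 22644/ 41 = 552.29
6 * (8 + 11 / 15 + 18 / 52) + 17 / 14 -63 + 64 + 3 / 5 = 10427 / 182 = 57.29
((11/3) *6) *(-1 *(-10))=220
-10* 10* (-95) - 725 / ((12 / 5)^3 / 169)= 1100375 / 1728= 636.79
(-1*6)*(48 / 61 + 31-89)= 20940 / 61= 343.28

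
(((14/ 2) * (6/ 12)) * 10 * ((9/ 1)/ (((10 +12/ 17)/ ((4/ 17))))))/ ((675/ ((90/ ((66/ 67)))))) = 134/ 143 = 0.94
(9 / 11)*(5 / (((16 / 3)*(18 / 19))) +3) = 1149 / 352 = 3.26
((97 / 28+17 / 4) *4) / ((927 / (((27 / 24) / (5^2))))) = 27 / 18025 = 0.00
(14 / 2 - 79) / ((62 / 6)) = -216 / 31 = -6.97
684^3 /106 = 3018995.32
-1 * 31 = -31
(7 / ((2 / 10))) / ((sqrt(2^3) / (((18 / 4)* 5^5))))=984375* sqrt(2) / 8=174014.56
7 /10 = 0.70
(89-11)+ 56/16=163/2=81.50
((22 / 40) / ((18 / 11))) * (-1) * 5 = -121 / 72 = -1.68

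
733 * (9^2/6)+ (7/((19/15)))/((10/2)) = 376071/38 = 9896.61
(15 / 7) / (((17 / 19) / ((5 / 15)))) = 95 / 119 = 0.80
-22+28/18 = -184/9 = -20.44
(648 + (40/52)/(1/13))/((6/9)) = 987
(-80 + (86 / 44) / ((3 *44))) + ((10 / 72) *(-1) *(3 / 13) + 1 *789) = 8921839 / 12584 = 708.98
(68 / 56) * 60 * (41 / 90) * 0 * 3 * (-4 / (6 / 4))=0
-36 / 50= -0.72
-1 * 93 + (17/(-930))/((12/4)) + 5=-88.01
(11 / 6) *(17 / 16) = 187 / 96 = 1.95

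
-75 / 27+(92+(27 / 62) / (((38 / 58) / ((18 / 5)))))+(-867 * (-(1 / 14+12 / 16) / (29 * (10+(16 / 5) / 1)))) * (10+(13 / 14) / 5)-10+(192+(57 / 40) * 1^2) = 1948799678317 / 6628794480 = 293.99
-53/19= -2.79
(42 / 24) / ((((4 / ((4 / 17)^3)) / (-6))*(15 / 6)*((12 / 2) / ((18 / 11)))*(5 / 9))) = -9072 / 1351075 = -0.01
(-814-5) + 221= -598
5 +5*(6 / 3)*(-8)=-75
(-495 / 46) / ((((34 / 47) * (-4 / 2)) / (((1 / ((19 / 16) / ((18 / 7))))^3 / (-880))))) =-78941952 / 919881067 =-0.09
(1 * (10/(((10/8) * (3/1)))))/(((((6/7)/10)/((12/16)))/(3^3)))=630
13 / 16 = 0.81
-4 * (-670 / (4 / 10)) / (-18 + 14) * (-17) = 28475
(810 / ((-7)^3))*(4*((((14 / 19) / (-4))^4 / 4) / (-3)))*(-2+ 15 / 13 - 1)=-2835 / 1694173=-0.00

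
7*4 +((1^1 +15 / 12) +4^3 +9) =413 / 4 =103.25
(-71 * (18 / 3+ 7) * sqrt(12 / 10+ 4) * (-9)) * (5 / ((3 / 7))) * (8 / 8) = 19383 * sqrt(130) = 221000.20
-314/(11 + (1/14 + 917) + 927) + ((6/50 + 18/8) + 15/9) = 3348009/865700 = 3.87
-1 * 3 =-3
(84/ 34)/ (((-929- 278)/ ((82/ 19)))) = -3444/ 389861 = -0.01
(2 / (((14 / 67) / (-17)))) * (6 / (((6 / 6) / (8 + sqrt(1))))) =-61506 / 7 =-8786.57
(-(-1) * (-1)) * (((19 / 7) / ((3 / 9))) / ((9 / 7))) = -19 / 3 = -6.33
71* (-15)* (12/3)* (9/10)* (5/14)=-9585/7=-1369.29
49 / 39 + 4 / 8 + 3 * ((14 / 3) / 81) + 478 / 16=267919 / 8424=31.80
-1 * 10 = -10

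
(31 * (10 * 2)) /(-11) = -620 /11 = -56.36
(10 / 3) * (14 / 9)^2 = 1960 / 243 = 8.07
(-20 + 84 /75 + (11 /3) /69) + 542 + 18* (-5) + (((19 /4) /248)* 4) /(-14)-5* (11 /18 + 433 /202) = 419.39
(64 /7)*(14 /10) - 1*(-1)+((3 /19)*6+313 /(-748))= 14.33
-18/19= -0.95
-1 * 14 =-14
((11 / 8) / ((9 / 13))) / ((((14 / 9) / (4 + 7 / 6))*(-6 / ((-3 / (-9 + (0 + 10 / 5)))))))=-4433 / 9408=-0.47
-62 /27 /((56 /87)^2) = -26071 /4704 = -5.54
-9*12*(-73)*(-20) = -157680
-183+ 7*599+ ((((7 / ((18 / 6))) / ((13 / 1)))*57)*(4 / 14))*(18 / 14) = 4013.76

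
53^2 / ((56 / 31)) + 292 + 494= 131095 / 56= 2340.98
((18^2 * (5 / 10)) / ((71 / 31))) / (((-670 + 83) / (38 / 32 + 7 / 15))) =-332289 / 1667080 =-0.20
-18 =-18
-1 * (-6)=6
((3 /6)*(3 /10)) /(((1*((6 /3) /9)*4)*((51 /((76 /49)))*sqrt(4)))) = 171 /66640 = 0.00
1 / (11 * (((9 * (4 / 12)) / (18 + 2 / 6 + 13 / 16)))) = 919 / 1584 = 0.58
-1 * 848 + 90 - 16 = -774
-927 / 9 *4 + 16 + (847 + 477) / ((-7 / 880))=-1167892 / 7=-166841.71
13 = 13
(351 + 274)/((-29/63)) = -39375/29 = -1357.76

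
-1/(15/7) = -7/15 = -0.47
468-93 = 375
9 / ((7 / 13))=117 / 7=16.71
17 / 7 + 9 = 80 / 7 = 11.43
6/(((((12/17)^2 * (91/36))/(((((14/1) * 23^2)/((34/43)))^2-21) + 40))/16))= 608493118368/91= 6686737564.48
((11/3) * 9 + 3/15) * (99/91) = 16434/455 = 36.12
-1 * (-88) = 88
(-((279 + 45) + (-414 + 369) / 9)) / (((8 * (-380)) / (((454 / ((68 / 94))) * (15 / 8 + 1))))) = 78278453 / 413440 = 189.33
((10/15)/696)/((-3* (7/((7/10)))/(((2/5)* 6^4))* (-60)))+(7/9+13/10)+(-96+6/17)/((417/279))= -9546568241/154185750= -61.92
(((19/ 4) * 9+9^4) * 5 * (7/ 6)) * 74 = 11402475/ 4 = 2850618.75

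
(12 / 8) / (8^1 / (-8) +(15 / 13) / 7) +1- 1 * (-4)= 487 / 152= 3.20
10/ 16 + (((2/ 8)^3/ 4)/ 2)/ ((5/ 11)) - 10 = -23989/ 2560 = -9.37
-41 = -41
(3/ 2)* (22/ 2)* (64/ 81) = 352/ 27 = 13.04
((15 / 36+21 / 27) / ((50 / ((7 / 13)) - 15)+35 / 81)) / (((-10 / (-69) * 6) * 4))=0.00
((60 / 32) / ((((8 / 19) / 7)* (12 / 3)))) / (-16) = -0.49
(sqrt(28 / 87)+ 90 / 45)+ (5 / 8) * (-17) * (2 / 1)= -77 / 4+ 2 * sqrt(609) / 87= -18.68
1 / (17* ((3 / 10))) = 10 / 51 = 0.20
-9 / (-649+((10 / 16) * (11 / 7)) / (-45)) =4536 / 327107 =0.01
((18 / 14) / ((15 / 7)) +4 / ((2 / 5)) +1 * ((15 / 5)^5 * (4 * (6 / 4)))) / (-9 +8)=-7343 / 5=-1468.60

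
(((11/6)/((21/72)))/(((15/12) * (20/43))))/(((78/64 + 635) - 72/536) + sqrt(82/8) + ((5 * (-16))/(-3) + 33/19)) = 18776191343074176/1153988375698834375 - 14128316319744 * sqrt(41)/1153988375698834375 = 0.02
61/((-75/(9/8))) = -0.92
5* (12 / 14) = 30 / 7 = 4.29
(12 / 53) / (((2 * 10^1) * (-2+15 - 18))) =-3 / 1325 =-0.00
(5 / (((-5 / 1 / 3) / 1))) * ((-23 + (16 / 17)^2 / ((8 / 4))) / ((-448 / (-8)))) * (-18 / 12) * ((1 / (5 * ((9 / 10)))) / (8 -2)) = -2173 / 32368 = -0.07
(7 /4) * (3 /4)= 21 /16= 1.31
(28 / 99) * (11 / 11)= 28 / 99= 0.28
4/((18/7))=14/9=1.56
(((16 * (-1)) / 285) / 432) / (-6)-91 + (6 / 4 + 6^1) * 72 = 449.00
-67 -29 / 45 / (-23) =-69316 / 1035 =-66.97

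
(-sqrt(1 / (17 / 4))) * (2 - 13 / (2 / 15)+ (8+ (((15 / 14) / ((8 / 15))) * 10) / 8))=38075 * sqrt(17) / 3808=41.23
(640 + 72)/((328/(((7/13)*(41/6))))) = 623/78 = 7.99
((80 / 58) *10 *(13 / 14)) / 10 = 260 / 203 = 1.28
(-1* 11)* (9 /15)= -33 /5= -6.60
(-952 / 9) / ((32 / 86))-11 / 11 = -5135 / 18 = -285.28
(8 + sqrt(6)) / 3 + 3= sqrt(6) / 3 + 17 / 3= 6.48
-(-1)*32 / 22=16 / 11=1.45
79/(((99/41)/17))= 55063/99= 556.19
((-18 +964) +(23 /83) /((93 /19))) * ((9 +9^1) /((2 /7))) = 59601.57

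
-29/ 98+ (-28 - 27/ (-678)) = -156454/ 5537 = -28.26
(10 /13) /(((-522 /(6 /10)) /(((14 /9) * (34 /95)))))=-476 /967005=-0.00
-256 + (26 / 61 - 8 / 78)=-608254 / 2379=-255.68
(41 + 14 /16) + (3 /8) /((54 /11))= 6041 /144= 41.95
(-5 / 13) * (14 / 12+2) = -95 / 78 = -1.22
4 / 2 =2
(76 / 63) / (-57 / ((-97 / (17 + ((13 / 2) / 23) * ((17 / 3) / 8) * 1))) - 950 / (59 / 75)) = -8424256 / 8362597887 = -0.00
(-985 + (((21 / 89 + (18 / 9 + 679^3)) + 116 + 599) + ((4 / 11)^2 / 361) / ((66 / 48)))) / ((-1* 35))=-13387029345327832 / 1496729465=-8944187.75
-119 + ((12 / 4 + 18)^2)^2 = 194362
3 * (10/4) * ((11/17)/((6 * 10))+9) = 9191/136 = 67.58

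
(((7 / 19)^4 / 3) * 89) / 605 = 213689 / 236532615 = 0.00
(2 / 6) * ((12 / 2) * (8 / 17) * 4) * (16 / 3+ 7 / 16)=1108 / 51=21.73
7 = 7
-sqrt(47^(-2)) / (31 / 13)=-13 / 1457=-0.01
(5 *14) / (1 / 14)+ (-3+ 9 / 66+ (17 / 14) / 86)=12941381 / 13244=977.15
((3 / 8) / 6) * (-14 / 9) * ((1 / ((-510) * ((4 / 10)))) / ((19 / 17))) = 7 / 16416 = 0.00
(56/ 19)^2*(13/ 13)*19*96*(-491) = -147818496/ 19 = -7779920.84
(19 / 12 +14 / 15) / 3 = 151 / 180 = 0.84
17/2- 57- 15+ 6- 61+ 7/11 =-2593/22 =-117.86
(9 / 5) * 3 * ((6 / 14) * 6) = 486 / 35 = 13.89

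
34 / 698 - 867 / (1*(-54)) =101167 / 6282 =16.10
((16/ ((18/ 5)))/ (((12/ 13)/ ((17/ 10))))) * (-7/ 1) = -1547/ 27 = -57.30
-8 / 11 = -0.73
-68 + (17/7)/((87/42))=-1938/29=-66.83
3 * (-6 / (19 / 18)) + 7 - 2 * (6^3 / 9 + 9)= -1445 / 19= -76.05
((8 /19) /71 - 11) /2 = -14831 /2698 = -5.50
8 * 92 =736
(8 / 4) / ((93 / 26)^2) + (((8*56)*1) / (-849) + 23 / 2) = 54478405 / 4895334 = 11.13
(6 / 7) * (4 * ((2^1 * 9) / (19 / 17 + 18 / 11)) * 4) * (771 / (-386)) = -124568928 / 695765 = -179.04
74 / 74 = 1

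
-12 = -12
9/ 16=0.56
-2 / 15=-0.13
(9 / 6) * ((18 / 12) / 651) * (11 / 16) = 33 / 13888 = 0.00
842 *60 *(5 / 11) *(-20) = -5052000 / 11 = -459272.73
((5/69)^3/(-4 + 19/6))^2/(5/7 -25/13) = -22750/131899977099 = -0.00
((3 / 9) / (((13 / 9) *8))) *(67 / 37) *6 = 603 / 1924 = 0.31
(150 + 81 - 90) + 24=165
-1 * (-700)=700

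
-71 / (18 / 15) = -355 / 6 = -59.17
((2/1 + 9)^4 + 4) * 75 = 1098375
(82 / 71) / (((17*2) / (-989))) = -40549 / 1207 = -33.59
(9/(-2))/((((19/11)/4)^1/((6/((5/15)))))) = -3564/19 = -187.58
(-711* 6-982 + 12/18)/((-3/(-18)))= -31484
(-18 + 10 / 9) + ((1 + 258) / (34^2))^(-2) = 1830712 / 603729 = 3.03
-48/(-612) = 4/51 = 0.08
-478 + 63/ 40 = -19057/ 40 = -476.42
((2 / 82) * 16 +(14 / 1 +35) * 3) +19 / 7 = 43080 / 287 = 150.10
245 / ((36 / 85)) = 20825 / 36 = 578.47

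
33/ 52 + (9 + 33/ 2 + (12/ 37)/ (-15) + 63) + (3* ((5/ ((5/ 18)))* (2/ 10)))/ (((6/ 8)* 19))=16426601/ 182780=89.87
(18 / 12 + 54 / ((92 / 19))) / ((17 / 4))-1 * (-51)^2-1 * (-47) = -997450 / 391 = -2551.02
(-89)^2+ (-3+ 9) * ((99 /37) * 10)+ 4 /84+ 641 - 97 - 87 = 6634483 /777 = 8538.59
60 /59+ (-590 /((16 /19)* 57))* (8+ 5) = -224825 /1416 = -158.77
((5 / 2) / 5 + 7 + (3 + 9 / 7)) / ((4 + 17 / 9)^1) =1485 / 742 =2.00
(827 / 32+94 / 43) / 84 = 38569 / 115584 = 0.33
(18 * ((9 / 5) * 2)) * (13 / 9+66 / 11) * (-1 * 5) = -2412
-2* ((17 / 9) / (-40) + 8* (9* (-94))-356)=14248.09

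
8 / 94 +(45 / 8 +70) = 28467 / 376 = 75.71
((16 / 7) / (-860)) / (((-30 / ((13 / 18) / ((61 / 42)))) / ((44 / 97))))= 1144 / 57246975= 0.00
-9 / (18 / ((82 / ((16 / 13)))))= -33.31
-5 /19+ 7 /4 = 113 /76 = 1.49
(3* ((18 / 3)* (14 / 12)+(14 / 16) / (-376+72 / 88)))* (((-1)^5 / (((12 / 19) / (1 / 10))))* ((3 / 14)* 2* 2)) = -376257 / 132064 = -2.85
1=1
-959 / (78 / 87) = -27811 / 26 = -1069.65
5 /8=0.62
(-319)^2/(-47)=-101761/47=-2165.13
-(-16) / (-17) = -16 / 17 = -0.94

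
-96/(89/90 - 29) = 8640/2521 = 3.43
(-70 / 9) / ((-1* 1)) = 70 / 9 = 7.78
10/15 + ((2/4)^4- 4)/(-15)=223/240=0.93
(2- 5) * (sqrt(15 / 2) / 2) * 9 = -27 * sqrt(30) / 4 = -36.97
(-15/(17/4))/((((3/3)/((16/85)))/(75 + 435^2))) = -36345600/289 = -125763.32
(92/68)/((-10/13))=-299/170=-1.76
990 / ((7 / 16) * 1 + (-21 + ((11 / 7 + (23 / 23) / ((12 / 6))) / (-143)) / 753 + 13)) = -2387889504 / 18240869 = -130.91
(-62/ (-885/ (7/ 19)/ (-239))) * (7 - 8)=103726/ 16815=6.17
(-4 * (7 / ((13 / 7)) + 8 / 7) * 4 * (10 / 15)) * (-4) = 19072 / 91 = 209.58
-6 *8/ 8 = -6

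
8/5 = 1.60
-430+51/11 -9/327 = -510044/1199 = -425.39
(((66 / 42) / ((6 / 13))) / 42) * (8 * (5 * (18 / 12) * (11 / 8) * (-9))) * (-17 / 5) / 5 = 80223 / 1960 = 40.93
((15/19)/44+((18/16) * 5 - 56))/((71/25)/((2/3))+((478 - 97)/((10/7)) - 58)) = -2104925/8901728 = -0.24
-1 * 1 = -1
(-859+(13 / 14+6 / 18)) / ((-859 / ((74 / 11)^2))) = 8966950 / 198429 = 45.19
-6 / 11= -0.55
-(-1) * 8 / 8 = 1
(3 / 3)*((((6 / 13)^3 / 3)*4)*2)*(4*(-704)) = -1622016 / 2197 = -738.29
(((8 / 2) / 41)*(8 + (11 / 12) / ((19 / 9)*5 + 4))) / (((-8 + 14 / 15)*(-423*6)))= 0.00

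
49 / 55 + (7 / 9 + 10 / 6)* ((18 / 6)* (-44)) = -53093 / 165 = -321.78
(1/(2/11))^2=121/4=30.25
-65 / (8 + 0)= -65 / 8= -8.12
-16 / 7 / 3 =-16 / 21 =-0.76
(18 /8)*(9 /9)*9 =81 /4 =20.25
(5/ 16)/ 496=5/ 7936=0.00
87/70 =1.24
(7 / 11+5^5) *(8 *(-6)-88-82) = -7495276 / 11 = -681388.73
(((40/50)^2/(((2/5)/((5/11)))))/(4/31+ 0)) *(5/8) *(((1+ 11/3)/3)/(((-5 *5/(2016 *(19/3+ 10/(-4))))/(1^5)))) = -279496/165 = -1693.92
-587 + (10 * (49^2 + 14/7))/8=9667/4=2416.75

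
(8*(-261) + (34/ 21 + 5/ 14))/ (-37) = 87613/ 1554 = 56.38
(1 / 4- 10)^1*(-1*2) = 39 / 2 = 19.50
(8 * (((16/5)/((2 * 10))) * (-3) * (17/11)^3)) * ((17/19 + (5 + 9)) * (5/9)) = -117.29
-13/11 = -1.18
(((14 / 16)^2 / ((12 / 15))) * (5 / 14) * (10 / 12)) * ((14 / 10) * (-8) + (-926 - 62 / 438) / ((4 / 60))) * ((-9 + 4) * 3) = 4440373875 / 74752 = 59401.41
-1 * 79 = -79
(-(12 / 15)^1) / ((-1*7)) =4 / 35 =0.11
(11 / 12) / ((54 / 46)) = 253 / 324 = 0.78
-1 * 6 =-6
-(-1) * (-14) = -14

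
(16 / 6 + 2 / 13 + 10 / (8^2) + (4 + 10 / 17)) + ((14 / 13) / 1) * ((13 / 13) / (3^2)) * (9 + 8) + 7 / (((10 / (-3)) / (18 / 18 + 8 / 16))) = 2052389 / 318240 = 6.45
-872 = -872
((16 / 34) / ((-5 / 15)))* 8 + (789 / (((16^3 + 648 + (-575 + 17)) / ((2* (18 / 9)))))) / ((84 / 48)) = -2705688 / 249067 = -10.86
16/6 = 2.67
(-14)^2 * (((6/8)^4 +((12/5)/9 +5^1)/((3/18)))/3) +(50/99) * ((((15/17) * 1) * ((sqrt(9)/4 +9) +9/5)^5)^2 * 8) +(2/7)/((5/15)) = 825936036576941162161711/6214656000000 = 132901328179.22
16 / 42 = 8 / 21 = 0.38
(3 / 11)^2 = 9 / 121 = 0.07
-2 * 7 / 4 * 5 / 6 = -35 / 12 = -2.92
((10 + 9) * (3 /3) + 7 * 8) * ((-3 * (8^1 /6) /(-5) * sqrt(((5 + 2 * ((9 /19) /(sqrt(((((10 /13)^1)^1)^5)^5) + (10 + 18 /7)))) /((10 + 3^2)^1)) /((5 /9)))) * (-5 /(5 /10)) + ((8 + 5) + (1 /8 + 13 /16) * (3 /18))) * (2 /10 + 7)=-1296 * sqrt(1662500000000000 * sqrt(130) + 6425495386354647395) /(19 * sqrt(875000000000 * sqrt(130) + 3331626172514783)) + 56835 /8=4108.89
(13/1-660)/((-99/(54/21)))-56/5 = 2158/385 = 5.61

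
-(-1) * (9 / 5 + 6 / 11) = 129 / 55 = 2.35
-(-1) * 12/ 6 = 2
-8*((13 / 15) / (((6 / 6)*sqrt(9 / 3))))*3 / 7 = -1.72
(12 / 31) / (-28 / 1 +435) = 12 / 12617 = 0.00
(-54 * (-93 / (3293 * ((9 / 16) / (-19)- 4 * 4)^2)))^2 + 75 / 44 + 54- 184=-3137908306359882893591839 / 24458459413713727292836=-128.30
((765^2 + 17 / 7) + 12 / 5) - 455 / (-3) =61465057 / 105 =585381.50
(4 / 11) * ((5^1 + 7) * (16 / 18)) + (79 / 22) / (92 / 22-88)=233425 / 60852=3.84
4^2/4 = 4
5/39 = 0.13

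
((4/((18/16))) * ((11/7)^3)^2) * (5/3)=283449760/3176523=89.23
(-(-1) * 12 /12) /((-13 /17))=-17 /13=-1.31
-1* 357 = -357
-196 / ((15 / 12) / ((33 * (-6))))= 155232 / 5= 31046.40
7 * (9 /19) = 63 /19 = 3.32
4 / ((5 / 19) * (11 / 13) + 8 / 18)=8892 / 1483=6.00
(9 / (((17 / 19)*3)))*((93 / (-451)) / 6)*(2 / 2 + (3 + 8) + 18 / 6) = -26505 / 15334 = -1.73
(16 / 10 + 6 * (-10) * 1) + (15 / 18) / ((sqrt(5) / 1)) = -292 / 5 + sqrt(5) / 6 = -58.03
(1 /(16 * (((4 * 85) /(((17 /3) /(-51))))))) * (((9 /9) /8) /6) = -1 /2350080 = -0.00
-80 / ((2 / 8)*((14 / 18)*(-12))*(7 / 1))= 240 / 49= 4.90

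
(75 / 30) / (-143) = -5 / 286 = -0.02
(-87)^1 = -87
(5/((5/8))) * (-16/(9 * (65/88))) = -11264/585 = -19.25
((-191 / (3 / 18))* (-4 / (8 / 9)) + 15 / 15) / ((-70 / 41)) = -105739 / 35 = -3021.11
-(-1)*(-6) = -6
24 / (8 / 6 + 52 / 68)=1224 / 107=11.44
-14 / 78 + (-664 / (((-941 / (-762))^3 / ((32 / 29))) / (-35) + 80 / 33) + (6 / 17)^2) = -40802941385242040359 / 145945086333414771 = -279.58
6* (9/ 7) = 7.71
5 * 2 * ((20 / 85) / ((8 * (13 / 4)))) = 20 / 221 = 0.09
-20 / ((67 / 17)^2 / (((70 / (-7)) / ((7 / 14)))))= 25.75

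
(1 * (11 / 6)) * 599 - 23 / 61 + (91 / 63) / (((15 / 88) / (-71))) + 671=19222637 / 16470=1167.13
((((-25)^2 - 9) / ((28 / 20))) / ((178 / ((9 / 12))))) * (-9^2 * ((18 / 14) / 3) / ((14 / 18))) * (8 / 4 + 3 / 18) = -1563705 / 8722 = -179.28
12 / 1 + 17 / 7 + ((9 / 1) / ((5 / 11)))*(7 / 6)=2627 / 70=37.53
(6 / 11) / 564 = 1 / 1034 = 0.00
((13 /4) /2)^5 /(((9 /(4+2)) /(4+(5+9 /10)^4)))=4513943037773 /491520000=9183.64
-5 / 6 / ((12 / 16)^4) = -640 / 243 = -2.63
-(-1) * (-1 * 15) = -15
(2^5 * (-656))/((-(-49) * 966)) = -0.44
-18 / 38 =-9 / 19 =-0.47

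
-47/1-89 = -136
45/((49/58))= 2610/49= 53.27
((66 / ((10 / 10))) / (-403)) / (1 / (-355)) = 23430 / 403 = 58.14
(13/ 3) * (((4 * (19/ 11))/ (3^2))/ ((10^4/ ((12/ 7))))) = 247/ 433125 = 0.00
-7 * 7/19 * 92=-4508/19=-237.26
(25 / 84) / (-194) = -25 / 16296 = -0.00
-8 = -8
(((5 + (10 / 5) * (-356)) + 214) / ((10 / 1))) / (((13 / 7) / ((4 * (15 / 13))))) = -20706 / 169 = -122.52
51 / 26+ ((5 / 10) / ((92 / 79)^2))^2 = 7813559245 / 3725243392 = 2.10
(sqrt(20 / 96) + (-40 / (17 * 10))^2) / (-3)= -sqrt(30) / 36- 16 / 867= -0.17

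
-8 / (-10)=0.80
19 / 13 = 1.46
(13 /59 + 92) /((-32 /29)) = -157789 /1888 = -83.57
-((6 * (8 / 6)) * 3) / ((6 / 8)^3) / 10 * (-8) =2048 / 45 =45.51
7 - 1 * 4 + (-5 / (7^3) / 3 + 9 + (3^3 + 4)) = 44242 / 1029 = 43.00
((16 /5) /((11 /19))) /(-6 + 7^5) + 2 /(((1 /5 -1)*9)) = -4614803 /16632990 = -0.28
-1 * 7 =-7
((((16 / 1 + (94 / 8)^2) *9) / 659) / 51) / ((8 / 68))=7395 / 21088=0.35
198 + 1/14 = 2773/14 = 198.07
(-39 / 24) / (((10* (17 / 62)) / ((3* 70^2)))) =-296205 / 34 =-8711.91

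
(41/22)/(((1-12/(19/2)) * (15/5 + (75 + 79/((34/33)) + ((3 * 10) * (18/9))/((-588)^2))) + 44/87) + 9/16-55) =-7376774776/374595308263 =-0.02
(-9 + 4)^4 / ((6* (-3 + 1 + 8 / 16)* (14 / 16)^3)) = -320000 / 3087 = -103.66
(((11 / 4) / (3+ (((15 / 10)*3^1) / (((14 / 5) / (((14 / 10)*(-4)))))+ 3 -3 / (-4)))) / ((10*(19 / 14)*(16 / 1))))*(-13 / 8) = 1001 / 109440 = 0.01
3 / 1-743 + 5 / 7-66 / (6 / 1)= -5252 / 7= -750.29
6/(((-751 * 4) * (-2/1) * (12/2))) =1/6008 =0.00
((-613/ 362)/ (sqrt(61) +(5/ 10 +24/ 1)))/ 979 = -30037/ 382218243 +1226 * sqrt(61)/ 382218243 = -0.00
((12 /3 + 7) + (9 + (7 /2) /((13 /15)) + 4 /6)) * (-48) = -1185.85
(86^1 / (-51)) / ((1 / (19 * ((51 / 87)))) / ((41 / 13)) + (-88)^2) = -66994 / 307662507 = -0.00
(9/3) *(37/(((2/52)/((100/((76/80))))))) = 5772000/19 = 303789.47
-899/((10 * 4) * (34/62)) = -27869/680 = -40.98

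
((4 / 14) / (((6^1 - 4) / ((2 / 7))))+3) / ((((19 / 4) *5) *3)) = 596 / 13965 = 0.04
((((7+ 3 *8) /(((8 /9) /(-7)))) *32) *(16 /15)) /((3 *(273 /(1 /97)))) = -1984 /18915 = -0.10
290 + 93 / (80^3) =148480093 / 512000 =290.00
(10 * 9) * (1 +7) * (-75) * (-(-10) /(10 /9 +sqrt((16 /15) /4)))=-30375000 /49 +3645000 * sqrt(15) /49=-331795.42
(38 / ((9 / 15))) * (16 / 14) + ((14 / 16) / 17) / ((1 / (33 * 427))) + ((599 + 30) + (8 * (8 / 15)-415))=14507333 / 14280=1015.92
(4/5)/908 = 1/1135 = 0.00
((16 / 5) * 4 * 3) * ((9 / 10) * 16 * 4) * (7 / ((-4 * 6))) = -16128 / 25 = -645.12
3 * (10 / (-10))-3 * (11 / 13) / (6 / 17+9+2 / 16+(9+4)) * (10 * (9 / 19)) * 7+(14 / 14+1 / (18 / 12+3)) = -12509408 / 2265237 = -5.52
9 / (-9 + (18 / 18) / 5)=-45 / 44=-1.02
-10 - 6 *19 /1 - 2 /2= -125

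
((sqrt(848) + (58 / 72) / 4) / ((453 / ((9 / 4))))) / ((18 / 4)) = 29 / 130464 + 2 * sqrt(53) / 453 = 0.03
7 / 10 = 0.70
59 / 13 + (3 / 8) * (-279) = -10409 / 104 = -100.09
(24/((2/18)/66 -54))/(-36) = 396/32075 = 0.01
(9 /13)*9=81 /13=6.23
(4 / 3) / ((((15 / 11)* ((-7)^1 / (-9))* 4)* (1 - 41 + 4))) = -11 / 1260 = -0.01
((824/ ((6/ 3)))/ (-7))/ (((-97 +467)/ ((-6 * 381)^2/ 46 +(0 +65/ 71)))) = -38216554118/ 2114735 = -18071.56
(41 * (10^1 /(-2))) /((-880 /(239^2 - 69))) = 584783 /44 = 13290.52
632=632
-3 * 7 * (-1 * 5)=105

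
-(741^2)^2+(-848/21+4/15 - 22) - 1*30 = -301489944653.11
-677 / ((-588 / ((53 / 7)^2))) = 1901693 / 28812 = 66.00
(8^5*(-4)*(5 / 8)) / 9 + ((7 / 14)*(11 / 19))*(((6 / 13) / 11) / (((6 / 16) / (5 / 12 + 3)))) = -20233994 / 2223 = -9102.11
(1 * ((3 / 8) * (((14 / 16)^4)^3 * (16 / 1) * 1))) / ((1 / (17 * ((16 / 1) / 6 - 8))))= -235301882417 / 2147483648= -109.57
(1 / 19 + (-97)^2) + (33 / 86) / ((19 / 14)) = 7687427 / 817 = 9409.34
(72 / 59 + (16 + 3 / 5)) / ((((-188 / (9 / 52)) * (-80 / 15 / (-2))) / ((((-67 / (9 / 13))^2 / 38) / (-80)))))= 306782749 / 16185446400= 0.02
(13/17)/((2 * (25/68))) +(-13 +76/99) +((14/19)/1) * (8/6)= -480119/47025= -10.21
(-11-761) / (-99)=772 / 99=7.80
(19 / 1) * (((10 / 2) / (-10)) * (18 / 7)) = -171 / 7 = -24.43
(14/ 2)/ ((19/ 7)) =49/ 19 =2.58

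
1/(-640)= -1/640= -0.00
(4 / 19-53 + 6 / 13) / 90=-2585 / 4446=-0.58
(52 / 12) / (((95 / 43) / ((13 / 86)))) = 0.30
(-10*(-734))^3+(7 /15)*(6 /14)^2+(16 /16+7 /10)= 5536256656025 /14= 395446904001.79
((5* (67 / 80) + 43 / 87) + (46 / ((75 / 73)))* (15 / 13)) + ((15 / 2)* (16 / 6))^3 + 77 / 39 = 729116581 / 90480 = 8058.32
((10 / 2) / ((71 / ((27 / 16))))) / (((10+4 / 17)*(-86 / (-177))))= 0.02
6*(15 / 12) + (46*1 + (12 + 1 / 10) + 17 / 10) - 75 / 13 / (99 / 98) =264217 / 4290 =61.59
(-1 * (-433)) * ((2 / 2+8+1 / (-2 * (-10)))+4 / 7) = 583251 / 140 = 4166.08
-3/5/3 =-1/5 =-0.20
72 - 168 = -96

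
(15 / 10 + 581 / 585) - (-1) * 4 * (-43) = -198323 / 1170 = -169.51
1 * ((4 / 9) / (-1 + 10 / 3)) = 4 / 21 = 0.19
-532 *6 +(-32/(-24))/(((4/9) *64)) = -204285/64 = -3191.95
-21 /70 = -3 /10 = -0.30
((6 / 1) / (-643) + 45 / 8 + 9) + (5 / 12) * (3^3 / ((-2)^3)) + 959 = 20004181 / 20576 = 972.21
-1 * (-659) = 659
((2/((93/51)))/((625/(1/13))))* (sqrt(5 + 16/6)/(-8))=-17* sqrt(69)/3022500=-0.00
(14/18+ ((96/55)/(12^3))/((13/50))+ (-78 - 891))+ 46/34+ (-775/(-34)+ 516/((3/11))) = 41479465/43758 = 947.93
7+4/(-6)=19/3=6.33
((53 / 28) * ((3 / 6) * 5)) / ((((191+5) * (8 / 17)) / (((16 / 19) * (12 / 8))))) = 13515 / 208544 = 0.06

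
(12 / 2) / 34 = 3 / 17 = 0.18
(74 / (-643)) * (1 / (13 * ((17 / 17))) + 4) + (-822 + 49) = -6465429 / 8359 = -773.47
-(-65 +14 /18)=578 /9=64.22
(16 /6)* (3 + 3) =16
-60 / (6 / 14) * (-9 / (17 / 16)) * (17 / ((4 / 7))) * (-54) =-1905120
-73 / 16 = -4.56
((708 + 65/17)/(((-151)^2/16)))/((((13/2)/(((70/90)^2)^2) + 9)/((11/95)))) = 10227184352/4732239587265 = 0.00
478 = 478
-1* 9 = -9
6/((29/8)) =48/29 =1.66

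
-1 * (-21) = 21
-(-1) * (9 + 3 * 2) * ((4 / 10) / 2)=3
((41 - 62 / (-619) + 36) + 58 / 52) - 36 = 679417 / 16094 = 42.22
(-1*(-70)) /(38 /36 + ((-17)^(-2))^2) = 105236460 /1586917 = 66.32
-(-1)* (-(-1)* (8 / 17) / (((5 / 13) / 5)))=104 / 17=6.12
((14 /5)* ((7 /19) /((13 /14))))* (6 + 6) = 16464 /1235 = 13.33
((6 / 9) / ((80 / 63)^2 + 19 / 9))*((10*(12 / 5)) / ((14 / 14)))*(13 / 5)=825552 / 73895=11.17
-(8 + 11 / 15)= -131 / 15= -8.73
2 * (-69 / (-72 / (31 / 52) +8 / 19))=40641 / 35444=1.15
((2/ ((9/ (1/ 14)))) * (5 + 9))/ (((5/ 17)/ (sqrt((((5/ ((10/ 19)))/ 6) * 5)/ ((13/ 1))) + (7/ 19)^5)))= 571438/ 111424455 + 17 * sqrt(3705)/ 1755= 0.59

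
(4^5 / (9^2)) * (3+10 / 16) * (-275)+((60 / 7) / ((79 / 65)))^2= -310937817200 / 24770529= -12552.73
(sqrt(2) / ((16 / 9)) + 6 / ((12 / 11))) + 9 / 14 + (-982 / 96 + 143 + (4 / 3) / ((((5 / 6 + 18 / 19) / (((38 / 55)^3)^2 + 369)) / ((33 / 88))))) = 9*sqrt(2) / 16 + 9345998991525857 / 38531451750000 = 243.35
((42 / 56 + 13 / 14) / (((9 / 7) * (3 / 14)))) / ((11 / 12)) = 6.65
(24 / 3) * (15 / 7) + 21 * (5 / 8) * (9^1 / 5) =2283 / 56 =40.77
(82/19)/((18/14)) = 574/171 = 3.36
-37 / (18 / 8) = -148 / 9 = -16.44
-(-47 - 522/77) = 4141/77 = 53.78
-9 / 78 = -3 / 26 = -0.12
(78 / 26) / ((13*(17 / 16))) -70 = -15422 / 221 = -69.78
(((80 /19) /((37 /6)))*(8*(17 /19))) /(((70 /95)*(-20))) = -1632 /4921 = -0.33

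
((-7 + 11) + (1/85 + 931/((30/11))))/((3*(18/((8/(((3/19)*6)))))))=3346717/61965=54.01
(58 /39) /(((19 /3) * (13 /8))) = 0.14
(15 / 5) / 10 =3 / 10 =0.30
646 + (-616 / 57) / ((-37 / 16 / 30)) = 552698 / 703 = 786.20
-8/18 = -4/9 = -0.44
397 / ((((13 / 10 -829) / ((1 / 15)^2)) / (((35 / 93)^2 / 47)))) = -194530 / 30281627979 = -0.00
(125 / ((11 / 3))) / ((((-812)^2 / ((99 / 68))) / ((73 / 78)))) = 82125 / 1165720192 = 0.00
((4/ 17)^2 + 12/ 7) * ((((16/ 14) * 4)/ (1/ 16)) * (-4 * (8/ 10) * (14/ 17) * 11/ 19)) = -197.48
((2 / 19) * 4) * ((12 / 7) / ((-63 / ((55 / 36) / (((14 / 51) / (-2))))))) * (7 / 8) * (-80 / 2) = -37400 / 8379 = -4.46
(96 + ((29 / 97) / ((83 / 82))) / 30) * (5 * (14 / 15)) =162324806 / 362295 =448.05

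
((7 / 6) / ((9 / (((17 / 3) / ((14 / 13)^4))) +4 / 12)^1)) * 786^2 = 1049869857582 / 3597233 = 291854.84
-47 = -47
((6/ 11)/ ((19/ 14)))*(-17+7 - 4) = -5.63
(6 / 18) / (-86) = -1 / 258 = -0.00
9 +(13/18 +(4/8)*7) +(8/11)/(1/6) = 1741/99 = 17.59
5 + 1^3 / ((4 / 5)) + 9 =61 / 4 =15.25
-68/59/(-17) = 0.07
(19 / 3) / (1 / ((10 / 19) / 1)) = 10 / 3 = 3.33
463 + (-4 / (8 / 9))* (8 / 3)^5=-3883 / 27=-143.81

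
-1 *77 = -77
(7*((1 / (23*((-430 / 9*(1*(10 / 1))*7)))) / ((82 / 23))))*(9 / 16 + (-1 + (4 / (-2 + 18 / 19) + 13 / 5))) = 1179 / 28208000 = 0.00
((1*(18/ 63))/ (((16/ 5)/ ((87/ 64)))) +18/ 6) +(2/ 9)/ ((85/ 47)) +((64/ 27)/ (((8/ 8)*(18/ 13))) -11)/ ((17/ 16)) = -406963363/ 74027520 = -5.50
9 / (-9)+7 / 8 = -1 / 8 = -0.12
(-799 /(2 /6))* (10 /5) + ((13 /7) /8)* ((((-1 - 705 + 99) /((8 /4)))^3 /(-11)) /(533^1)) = -3687.09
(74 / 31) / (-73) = -74 / 2263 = -0.03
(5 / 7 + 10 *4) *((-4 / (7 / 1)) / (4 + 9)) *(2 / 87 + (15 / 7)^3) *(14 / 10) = -22367636 / 905177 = -24.71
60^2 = 3600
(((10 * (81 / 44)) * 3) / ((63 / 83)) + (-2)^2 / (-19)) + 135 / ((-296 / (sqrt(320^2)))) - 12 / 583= -421260185 / 5737886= -73.42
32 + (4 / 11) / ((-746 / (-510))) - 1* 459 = -1750961 / 4103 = -426.75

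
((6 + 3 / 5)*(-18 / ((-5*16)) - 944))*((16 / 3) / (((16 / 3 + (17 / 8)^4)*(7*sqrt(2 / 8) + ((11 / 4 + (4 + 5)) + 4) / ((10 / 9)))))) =-11663376384 / 159629995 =-73.07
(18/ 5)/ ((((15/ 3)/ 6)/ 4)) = 432/ 25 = 17.28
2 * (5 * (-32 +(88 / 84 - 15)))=-9650 / 21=-459.52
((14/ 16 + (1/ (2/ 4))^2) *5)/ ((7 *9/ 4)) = 65/ 42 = 1.55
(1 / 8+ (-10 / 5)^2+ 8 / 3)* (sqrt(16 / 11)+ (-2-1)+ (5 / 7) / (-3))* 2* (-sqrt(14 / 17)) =-163* sqrt(2618) / 561+ 163* sqrt(238) / 63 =25.05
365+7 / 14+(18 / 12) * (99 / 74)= 54391 / 148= 367.51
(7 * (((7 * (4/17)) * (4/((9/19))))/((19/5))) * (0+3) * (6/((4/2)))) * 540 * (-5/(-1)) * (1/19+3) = 613872000/323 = 1900532.51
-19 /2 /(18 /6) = -19 /6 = -3.17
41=41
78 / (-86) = -0.91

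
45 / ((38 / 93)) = 4185 / 38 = 110.13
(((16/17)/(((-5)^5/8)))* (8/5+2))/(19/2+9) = -4608/9828125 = -0.00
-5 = -5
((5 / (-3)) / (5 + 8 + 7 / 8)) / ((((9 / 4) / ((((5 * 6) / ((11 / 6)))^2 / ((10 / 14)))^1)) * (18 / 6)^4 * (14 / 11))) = -6400 / 32967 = -0.19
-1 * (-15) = 15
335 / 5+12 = 79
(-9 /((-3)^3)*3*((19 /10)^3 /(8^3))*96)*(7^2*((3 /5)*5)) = 3024819 /16000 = 189.05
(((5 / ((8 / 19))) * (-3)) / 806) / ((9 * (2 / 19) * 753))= -1805 / 29132064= -0.00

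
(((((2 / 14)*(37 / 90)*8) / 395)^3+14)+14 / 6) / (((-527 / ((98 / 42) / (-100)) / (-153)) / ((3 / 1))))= -31462829267913667 / 94785977376562500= -0.33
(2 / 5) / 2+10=51 / 5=10.20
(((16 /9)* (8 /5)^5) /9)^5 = 39614081257132168796771975168 /1039142728149890899658203125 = 38.12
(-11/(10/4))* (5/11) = -2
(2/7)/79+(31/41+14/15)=575797/340095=1.69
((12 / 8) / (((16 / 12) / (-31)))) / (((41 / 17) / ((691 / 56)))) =-3277413 / 18368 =-178.43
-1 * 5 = -5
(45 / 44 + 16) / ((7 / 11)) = 107 / 4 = 26.75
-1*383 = -383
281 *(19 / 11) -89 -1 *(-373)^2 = -1526059 / 11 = -138732.64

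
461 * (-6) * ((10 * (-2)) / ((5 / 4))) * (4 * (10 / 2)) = 885120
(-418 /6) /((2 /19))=-3971 /6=-661.83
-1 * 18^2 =-324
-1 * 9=-9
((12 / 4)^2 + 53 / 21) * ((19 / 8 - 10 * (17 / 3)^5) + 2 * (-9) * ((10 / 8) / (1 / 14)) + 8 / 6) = -13817439031 / 20412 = -676927.25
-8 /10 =-4 /5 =-0.80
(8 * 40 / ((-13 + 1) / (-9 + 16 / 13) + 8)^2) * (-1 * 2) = -408040 / 58081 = -7.03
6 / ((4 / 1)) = 3 / 2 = 1.50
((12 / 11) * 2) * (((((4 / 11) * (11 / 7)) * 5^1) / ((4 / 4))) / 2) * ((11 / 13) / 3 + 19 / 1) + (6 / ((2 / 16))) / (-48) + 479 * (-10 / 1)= -4735631 / 1001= -4730.90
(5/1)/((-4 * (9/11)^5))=-805255/236196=-3.41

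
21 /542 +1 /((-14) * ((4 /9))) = -1851 /15176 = -0.12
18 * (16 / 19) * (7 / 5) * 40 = 848.84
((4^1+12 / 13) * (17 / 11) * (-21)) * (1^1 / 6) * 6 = -22848 / 143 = -159.78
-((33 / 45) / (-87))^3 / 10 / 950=1331 / 21113252437500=0.00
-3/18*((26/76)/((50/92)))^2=-89401/1353750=-0.07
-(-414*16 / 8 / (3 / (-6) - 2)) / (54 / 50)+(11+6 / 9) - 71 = -366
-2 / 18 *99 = -11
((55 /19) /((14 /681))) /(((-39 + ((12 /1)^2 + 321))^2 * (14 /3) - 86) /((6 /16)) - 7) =22473 /360397814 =0.00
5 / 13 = 0.38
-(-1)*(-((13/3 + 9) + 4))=-52/3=-17.33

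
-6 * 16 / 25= -96 / 25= -3.84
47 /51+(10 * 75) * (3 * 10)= 1147547 /51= 22500.92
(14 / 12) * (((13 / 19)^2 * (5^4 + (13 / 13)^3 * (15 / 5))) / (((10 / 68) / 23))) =290483284 / 5415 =53644.19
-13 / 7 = -1.86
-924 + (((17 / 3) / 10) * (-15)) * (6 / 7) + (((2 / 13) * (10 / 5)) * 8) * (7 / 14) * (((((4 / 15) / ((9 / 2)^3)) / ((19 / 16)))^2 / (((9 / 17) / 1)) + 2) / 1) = -32836902442601899 / 35353195789275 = -928.82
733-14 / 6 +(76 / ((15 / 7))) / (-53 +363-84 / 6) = 270391 / 370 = 730.79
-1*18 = -18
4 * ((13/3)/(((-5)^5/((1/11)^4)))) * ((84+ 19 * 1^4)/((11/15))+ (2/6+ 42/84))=-9698/181182375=-0.00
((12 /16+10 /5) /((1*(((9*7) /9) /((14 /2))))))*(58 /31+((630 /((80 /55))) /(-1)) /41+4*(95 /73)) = -9.59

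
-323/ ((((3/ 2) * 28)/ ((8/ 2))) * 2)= -323/ 21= -15.38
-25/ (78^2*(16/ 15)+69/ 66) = -0.00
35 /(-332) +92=30509 /332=91.89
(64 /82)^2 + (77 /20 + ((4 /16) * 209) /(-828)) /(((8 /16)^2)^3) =422728604 /1739835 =242.97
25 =25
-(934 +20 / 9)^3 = -820610058.68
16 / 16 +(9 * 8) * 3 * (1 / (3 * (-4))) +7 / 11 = -180 / 11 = -16.36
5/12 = 0.42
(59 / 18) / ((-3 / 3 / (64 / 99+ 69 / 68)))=-659797 / 121176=-5.44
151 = 151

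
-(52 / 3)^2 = -2704 / 9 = -300.44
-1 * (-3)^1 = 3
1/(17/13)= 13/17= 0.76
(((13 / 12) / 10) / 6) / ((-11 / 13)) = -169 / 7920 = -0.02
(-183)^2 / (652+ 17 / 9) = 301401 / 5885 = 51.22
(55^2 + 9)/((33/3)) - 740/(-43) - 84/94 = 6494428/22231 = 292.13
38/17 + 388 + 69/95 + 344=1186963/1615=734.96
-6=-6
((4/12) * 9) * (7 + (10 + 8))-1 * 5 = 70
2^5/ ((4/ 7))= 56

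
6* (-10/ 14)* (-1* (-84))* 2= -720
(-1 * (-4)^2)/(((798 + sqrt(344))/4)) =-12768/159115 + 32 * sqrt(86)/159115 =-0.08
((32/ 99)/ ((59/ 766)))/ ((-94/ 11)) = -12256/ 24957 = -0.49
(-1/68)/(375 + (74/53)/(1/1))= -53/1356532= -0.00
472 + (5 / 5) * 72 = 544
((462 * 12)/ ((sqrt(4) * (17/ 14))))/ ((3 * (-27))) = -4312/ 153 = -28.18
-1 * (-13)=13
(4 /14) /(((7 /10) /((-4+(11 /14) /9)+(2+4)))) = 2630 /3087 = 0.85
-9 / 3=-3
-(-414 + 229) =185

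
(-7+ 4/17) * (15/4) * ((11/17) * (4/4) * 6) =-56925/578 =-98.49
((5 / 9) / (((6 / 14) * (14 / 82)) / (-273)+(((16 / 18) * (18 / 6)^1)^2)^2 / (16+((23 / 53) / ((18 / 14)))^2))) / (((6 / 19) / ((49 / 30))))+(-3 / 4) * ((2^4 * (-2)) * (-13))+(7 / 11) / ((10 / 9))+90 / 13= -3018812638386336283 / 9943765963328340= -303.59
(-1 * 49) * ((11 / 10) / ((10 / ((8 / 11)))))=-98 / 25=-3.92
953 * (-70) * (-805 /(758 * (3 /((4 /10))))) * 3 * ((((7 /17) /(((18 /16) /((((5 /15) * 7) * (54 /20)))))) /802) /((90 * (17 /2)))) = 210510076 /1976486895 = 0.11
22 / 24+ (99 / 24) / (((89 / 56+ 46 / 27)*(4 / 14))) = 316723 / 59748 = 5.30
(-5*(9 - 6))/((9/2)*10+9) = -5/18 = -0.28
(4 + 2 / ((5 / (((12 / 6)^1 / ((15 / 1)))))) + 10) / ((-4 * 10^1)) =-527 / 1500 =-0.35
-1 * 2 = -2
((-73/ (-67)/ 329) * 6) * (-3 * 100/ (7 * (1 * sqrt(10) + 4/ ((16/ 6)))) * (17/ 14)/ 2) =3350700/ 33483317 - 2233800 * sqrt(10)/ 33483317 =-0.11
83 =83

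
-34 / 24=-17 / 12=-1.42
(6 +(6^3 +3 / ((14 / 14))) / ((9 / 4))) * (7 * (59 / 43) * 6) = 256060 / 43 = 5954.88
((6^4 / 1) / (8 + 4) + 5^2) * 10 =1330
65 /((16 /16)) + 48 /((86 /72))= 4523 /43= 105.19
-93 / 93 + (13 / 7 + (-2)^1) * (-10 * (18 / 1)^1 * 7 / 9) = 19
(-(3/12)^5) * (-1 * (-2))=-1/512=-0.00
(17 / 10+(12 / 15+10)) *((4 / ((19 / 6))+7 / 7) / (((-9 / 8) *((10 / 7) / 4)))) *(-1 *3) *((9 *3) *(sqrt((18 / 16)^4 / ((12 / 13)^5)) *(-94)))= -322763805 *sqrt(39) / 2432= -828807.28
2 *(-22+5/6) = -127/3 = -42.33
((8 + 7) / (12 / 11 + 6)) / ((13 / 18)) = 495 / 169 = 2.93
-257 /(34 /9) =-2313 /34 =-68.03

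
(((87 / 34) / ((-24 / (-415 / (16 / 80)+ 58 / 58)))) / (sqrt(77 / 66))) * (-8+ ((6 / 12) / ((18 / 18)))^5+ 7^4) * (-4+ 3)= -135464713 * sqrt(42) / 1792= -489906.07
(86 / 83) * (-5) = -430 / 83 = -5.18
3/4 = 0.75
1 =1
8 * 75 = 600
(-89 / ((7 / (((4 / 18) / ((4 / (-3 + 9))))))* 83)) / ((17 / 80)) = -7120 / 29631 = -0.24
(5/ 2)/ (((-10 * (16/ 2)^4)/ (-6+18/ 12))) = 9/ 32768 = 0.00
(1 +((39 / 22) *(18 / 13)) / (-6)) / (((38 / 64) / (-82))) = -17056 / 209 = -81.61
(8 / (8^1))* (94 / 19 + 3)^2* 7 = 442.12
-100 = -100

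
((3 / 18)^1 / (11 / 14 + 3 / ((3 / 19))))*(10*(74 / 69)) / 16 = 1295 / 229356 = 0.01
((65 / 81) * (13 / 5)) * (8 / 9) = 1352 / 729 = 1.85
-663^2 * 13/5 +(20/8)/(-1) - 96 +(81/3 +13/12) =-1142949.82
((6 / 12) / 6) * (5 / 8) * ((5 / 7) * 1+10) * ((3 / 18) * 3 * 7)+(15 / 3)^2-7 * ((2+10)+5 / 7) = -3971 / 64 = -62.05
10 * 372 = 3720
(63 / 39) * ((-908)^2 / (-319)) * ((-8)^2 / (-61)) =1108079616 / 252967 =4380.33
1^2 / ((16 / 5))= 5 / 16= 0.31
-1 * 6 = -6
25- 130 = -105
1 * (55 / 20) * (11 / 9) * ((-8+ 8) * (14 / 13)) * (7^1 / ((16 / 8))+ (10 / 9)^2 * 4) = 0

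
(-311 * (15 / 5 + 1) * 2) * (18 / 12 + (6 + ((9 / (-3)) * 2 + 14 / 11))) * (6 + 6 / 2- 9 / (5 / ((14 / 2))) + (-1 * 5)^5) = 1187053412 / 55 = 21582789.31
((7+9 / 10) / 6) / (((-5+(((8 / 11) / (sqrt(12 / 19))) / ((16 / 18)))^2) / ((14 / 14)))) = -9559 / 28605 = -0.33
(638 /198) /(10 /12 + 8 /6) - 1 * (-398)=15580 /39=399.49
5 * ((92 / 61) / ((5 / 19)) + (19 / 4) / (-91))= 630477 / 22204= 28.39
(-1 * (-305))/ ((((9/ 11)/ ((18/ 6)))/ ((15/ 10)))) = 1677.50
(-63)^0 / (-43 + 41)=-1 / 2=-0.50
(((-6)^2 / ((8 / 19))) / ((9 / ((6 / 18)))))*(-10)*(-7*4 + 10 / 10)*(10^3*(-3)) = -2565000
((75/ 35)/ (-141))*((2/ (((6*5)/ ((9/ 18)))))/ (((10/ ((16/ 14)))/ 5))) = -0.00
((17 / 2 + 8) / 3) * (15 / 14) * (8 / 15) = 22 / 7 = 3.14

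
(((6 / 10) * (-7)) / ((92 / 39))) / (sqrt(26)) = -63 * sqrt(26) / 920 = -0.35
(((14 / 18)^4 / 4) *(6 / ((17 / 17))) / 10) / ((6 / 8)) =2401 / 32805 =0.07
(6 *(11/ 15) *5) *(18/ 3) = 132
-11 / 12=-0.92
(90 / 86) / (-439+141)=-45 / 12814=-0.00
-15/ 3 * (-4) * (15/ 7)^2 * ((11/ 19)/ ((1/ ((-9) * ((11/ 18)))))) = -272250/ 931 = -292.43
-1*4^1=-4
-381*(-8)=3048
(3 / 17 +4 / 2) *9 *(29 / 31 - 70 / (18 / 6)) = -231213 / 527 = -438.73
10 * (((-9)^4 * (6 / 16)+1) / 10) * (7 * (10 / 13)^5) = 1722962500 / 371293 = 4640.44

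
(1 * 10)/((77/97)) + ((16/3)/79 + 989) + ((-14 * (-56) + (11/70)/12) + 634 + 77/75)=8835087923/3649800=2420.70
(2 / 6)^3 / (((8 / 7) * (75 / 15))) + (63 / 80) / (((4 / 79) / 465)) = 62486291 / 8640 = 7232.21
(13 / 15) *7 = 6.07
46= 46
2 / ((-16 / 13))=-13 / 8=-1.62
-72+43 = -29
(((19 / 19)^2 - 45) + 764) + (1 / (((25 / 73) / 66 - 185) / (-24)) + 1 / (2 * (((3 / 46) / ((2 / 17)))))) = 32775616862 / 45456555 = 721.03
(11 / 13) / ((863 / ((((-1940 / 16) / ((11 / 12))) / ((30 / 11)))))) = -1067 / 22438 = -0.05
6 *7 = 42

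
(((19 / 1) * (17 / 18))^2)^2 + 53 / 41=446271713609 / 4304016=103687.28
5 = 5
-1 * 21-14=-35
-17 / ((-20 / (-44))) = -187 / 5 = -37.40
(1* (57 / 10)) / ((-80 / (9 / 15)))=-171 / 4000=-0.04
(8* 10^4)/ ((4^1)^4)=625/ 2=312.50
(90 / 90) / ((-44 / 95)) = -95 / 44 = -2.16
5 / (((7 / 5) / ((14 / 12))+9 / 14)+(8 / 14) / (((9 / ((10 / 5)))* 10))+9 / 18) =225 / 106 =2.12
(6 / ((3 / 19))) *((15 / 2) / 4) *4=285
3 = 3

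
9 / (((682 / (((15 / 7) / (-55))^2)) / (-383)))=-31023 / 4043578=-0.01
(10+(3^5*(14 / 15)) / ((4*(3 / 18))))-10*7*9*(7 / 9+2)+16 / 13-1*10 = -91557 / 65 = -1408.57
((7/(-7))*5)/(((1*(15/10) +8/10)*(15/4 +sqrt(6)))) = -1000/989 +800*sqrt(6)/2967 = -0.35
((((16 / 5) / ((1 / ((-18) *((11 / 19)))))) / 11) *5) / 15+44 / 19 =124 / 95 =1.31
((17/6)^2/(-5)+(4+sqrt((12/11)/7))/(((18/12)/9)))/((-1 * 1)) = -4031/180 - 12 * sqrt(231)/77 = -24.76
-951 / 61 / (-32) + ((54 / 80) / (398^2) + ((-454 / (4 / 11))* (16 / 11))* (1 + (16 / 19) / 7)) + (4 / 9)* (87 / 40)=-2033.01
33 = 33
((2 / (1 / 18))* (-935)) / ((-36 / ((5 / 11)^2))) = 193.18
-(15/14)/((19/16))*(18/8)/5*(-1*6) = 2.44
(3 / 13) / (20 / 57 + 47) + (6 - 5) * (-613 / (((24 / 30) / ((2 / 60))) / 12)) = -21507989 / 70174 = -306.50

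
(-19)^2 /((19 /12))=228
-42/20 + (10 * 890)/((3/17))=1512937/30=50431.23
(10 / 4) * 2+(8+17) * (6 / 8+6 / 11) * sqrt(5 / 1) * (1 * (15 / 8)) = 5+21375 * sqrt(5) / 352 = 140.78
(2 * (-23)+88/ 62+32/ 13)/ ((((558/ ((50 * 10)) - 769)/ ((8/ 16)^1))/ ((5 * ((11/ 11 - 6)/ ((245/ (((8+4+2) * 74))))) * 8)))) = -12560760000/ 541550191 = -23.19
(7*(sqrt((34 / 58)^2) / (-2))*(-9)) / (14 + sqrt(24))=0.98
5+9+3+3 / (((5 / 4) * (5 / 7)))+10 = 759 / 25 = 30.36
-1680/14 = -120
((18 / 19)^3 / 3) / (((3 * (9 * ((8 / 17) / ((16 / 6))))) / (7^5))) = 999.75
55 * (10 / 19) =550 / 19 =28.95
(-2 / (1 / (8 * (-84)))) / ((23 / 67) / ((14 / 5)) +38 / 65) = 27314560 / 14373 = 1900.41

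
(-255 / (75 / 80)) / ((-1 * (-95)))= -272 / 95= -2.86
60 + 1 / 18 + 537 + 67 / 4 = 22097 / 36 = 613.81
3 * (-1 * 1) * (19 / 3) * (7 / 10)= -133 / 10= -13.30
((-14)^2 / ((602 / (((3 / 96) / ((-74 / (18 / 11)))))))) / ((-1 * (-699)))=-21 / 65243728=-0.00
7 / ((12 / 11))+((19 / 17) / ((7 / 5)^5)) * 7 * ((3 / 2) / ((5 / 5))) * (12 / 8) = 2373017 / 244902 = 9.69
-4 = -4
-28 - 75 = -103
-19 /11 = -1.73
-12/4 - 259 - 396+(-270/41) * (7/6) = -27293/41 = -665.68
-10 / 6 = -5 / 3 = -1.67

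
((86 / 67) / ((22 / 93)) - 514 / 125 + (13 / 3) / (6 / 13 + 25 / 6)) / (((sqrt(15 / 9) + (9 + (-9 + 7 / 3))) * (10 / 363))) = 51864000111 / 1027947500 - 7409142873 * sqrt(15) / 1027947500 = 22.54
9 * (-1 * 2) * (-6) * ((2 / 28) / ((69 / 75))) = 1350 / 161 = 8.39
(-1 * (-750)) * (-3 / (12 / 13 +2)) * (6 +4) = -146250 / 19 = -7697.37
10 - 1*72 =-62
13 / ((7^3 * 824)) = 13 / 282632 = 0.00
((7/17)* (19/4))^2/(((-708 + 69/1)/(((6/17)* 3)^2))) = -159201/23719964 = -0.01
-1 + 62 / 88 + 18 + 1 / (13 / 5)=10347 / 572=18.09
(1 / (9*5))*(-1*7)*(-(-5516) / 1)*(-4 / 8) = 429.02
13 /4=3.25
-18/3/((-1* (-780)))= -1/130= -0.01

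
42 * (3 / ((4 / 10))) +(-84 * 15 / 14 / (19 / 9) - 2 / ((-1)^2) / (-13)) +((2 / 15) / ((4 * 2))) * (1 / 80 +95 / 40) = 323149577 / 1185600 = 272.56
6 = 6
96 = 96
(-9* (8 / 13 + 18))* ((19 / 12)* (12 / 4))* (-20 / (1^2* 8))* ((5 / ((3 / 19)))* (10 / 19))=862125 / 26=33158.65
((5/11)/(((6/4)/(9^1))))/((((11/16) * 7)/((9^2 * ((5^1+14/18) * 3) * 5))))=3369600/847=3978.28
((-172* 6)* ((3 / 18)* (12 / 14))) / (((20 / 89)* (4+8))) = -3827 / 70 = -54.67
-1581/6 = -527/2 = -263.50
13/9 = 1.44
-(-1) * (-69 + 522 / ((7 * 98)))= -68.24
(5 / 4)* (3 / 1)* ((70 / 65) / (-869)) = -105 / 22594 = -0.00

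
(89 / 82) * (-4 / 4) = -89 / 82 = -1.09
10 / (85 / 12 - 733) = -120 / 8711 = -0.01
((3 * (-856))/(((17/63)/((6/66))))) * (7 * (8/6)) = -1509984/187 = -8074.78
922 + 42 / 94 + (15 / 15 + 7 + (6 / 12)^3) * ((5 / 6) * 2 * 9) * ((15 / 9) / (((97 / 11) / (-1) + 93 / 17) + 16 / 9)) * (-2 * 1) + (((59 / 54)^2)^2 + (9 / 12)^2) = 39041115852590 / 32995577367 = 1183.22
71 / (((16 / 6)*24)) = 71 / 64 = 1.11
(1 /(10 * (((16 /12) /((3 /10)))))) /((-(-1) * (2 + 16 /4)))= 3 /800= 0.00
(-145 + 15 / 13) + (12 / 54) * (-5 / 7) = -117940 / 819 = -144.00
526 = 526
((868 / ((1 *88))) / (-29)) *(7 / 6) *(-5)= 1.98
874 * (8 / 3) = 6992 / 3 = 2330.67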